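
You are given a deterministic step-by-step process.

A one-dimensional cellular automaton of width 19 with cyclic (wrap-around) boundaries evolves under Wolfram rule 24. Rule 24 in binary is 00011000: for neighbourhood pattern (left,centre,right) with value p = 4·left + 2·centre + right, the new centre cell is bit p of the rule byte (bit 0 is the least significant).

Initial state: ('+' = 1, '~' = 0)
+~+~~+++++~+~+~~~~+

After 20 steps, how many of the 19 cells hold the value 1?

0) +~+~~+++++~+~+~~~~+
1) ~~~+~+~~~~~~~~+~~~+
2) +~~~~~+~~~~~~~~+~~~
3) ~+~~~~~+~~~~~~~~+~~
4) ~~+~~~~~+~~~~~~~~+~
5) ~~~+~~~~~+~~~~~~~~+
6) +~~~+~~~~~+~~~~~~~~
7) ~+~~~+~~~~~+~~~~~~~
8) ~~+~~~+~~~~~+~~~~~~
9) ~~~+~~~+~~~~~+~~~~~
10) ~~~~+~~~+~~~~~+~~~~
11) ~~~~~+~~~+~~~~~+~~~
12) ~~~~~~+~~~+~~~~~+~~
13) ~~~~~~~+~~~+~~~~~+~
14) ~~~~~~~~+~~~+~~~~~+
15) +~~~~~~~~+~~~+~~~~~
16) ~+~~~~~~~~+~~~+~~~~
17) ~~+~~~~~~~~+~~~+~~~
18) ~~~+~~~~~~~~+~~~+~~
19) ~~~~+~~~~~~~~+~~~+~
20) ~~~~~+~~~~~~~~+~~~+

3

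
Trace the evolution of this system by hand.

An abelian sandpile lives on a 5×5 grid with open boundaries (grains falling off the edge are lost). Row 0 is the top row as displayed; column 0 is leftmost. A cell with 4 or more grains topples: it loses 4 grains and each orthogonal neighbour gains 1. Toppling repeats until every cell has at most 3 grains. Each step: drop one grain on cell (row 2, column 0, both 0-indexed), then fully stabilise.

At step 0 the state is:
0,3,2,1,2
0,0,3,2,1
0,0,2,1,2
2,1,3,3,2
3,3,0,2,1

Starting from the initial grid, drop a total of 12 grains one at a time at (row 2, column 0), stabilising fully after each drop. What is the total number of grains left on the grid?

k=0  0,3,2,1,2
0,0,3,2,1
0,0,2,1,2
2,1,3,3,2
3,3,0,2,1
k=1  0,3,2,1,2
0,0,3,2,1
1,0,2,1,2
2,1,3,3,2
3,3,0,2,1
k=2  0,3,2,1,2
0,0,3,2,1
2,0,2,1,2
2,1,3,3,2
3,3,0,2,1
k=3  0,3,2,1,2
0,0,3,2,1
3,0,2,1,2
2,1,3,3,2
3,3,0,2,1
k=4  0,3,2,1,2
1,0,3,2,1
0,1,2,1,2
3,1,3,3,2
3,3,0,2,1
k=5  0,3,2,1,2
1,0,3,2,1
1,1,2,1,2
3,1,3,3,2
3,3,0,2,1
k=6  0,3,2,1,2
1,0,3,2,1
2,1,2,1,2
3,1,3,3,2
3,3,0,2,1
k=7  0,3,2,1,2
1,0,3,2,1
3,1,2,1,2
3,1,3,3,2
3,3,0,2,1
k=8  0,3,2,1,2
2,0,3,2,1
1,2,2,1,2
1,3,3,3,2
1,0,1,2,1
k=9  0,3,2,1,2
2,0,3,2,1
2,2,2,1,2
1,3,3,3,2
1,0,1,2,1
k=10  0,3,2,1,2
2,0,3,2,1
3,2,2,1,2
1,3,3,3,2
1,0,1,2,1
k=11  0,3,2,1,2
3,0,3,2,1
0,3,2,1,2
2,3,3,3,2
1,0,1,2,1
k=12  0,3,2,1,2
3,0,3,2,1
1,3,2,1,2
2,3,3,3,2
1,0,1,2,1

44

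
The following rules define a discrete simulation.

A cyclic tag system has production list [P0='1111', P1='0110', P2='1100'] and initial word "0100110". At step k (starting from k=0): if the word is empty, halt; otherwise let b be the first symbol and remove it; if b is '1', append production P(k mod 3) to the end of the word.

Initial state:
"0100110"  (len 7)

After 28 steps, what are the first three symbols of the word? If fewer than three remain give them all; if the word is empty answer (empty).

111

0) "0100110"  (len 7)
1) "100110"  (len 6)
2) "001100110"  (len 9)
3) "01100110"  (len 8)
4) "1100110"  (len 7)
5) "1001100110"  (len 10)
6) "0011001101100"  (len 13)
7) "011001101100"  (len 12)
8) "11001101100"  (len 11)
9) "10011011001100"  (len 14)
10) "00110110011001111"  (len 17)
11) "0110110011001111"  (len 16)
12) "110110011001111"  (len 15)
13) "101100110011111111"  (len 18)
14) "011001100111111110110"  (len 21)
15) "11001100111111110110"  (len 20)
16) "10011001111111101101111"  (len 23)
17) "00110011111111011011110110"  (len 26)
18) "0110011111111011011110110"  (len 25)
19) "110011111111011011110110"  (len 24)
20) "100111111110110111101100110"  (len 27)
21) "001111111101101111011001101100"  (len 30)
22) "01111111101101111011001101100"  (len 29)
23) "1111111101101111011001101100"  (len 28)
24) "1111111011011110110011011001100"  (len 31)
25) "1111110110111101100110110011001111"  (len 34)
26) "1111101101111011001101100110011110110"  (len 37)
27) "1111011011110110011011001100111101101100"  (len 40)
28) "1110110111101100110110011001111011011001111"  (len 43)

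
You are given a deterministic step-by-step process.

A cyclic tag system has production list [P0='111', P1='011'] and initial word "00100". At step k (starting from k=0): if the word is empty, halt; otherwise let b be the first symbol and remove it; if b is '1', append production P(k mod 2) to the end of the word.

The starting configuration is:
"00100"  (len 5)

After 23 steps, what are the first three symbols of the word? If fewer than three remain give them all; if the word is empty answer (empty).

0) "00100"  (len 5)
1) "0100"  (len 4)
2) "100"  (len 3)
3) "00111"  (len 5)
4) "0111"  (len 4)
5) "111"  (len 3)
6) "11011"  (len 5)
7) "1011111"  (len 7)
8) "011111011"  (len 9)
9) "11111011"  (len 8)
10) "1111011011"  (len 10)
11) "111011011111"  (len 12)
12) "11011011111011"  (len 14)
13) "1011011111011111"  (len 16)
14) "011011111011111011"  (len 18)
15) "11011111011111011"  (len 17)
16) "1011111011111011011"  (len 19)
17) "011111011111011011111"  (len 21)
18) "11111011111011011111"  (len 20)
19) "1111011111011011111111"  (len 22)
20) "111011111011011111111011"  (len 24)
21) "11011111011011111111011111"  (len 26)
22) "1011111011011111111011111011"  (len 28)
23) "011111011011111111011111011111"  (len 30)

011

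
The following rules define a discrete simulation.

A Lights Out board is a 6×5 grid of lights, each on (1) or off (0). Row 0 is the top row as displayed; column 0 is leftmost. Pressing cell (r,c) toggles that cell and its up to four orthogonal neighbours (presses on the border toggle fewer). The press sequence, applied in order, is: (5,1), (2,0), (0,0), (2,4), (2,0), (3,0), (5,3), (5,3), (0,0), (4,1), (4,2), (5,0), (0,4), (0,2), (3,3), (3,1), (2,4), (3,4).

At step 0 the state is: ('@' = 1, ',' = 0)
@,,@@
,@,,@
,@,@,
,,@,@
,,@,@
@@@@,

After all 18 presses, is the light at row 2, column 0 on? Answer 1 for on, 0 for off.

[0] @,,@@
,@,,@
,@,@,
,,@,@
,,@,@
@@@@,
[1] @,,@@
,@,,@
,@,@,
,,@,@
,@@,@
,,,@,
[2] @,,@@
@@,,@
@,,@,
@,@,@
,@@,@
,,,@,
[3] ,@,@@
,@,,@
@,,@,
@,@,@
,@@,@
,,,@,
[4] ,@,@@
,@,,,
@,,,@
@,@,,
,@@,@
,,,@,
[5] ,@,@@
@@,,,
,@,,@
,,@,,
,@@,@
,,,@,
[6] ,@,@@
@@,,,
@@,,@
@@@,,
@@@,@
,,,@,
[7] ,@,@@
@@,,,
@@,,@
@@@,,
@@@@@
,,@,@
[8] ,@,@@
@@,,,
@@,,@
@@@,,
@@@,@
,,,@,
[9] @,,@@
,@,,,
@@,,@
@@@,,
@@@,@
,,,@,
[10] @,,@@
,@,,,
@@,,@
@,@,,
,,,,@
,@,@,
[11] @,,@@
,@,,,
@@,,@
@,,,,
,@@@@
,@@@,
[12] @,,@@
,@,,,
@@,,@
@,,,,
@@@@@
@,@@,
[13] @,,,,
,@,,@
@@,,@
@,,,,
@@@@@
@,@@,
[14] @@@@,
,@@,@
@@,,@
@,,,,
@@@@@
@,@@,
[15] @@@@,
,@@,@
@@,@@
@,@@@
@@@,@
@,@@,
[16] @@@@,
,@@,@
@,,@@
,@,@@
@,@,@
@,@@,
[17] @@@@,
,@@,,
@,,,,
,@,@,
@,@,@
@,@@,
[18] @@@@,
,@@,,
@,,,@
,@,,@
@,@,,
@,@@,

1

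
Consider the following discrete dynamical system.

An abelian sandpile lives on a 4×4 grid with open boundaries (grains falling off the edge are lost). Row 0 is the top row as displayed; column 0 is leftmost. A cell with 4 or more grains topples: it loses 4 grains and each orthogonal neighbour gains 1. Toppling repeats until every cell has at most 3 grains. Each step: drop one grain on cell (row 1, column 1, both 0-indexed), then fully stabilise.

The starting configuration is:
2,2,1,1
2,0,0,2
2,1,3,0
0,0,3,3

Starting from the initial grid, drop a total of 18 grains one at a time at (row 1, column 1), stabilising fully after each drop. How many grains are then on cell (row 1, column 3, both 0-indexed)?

step 0: 2,2,1,1
2,0,0,2
2,1,3,0
0,0,3,3
step 1: 2,2,1,1
2,1,0,2
2,1,3,0
0,0,3,3
step 2: 2,2,1,1
2,2,0,2
2,1,3,0
0,0,3,3
step 3: 2,2,1,1
2,3,0,2
2,1,3,0
0,0,3,3
step 4: 2,3,1,1
3,0,1,2
2,2,3,0
0,0,3,3
step 5: 2,3,1,1
3,1,1,2
2,2,3,0
0,0,3,3
step 6: 2,3,1,1
3,2,1,2
2,2,3,0
0,0,3,3
step 7: 2,3,1,1
3,3,1,2
2,2,3,0
0,0,3,3
step 8: 0,1,2,1
1,2,2,2
3,3,3,0
0,0,3,3
step 9: 0,1,2,1
1,3,2,2
3,3,3,0
0,0,3,3
step 10: 0,2,3,1
3,2,0,3
0,2,2,2
1,2,1,0
step 11: 0,2,3,1
3,3,0,3
0,2,2,2
1,2,1,0
step 12: 1,3,3,1
0,1,1,3
1,3,2,2
1,2,1,0
step 13: 1,3,3,1
0,2,1,3
1,3,2,2
1,2,1,0
step 14: 1,3,3,1
0,3,1,3
1,3,2,2
1,2,1,0
step 15: 2,1,0,2
1,2,3,3
2,0,3,2
1,3,1,0
step 16: 2,1,0,2
1,3,3,3
2,0,3,2
1,3,1,0
step 17: 2,2,1,3
2,1,2,1
2,2,1,0
1,3,2,1
step 18: 2,2,1,3
2,2,2,1
2,2,1,0
1,3,2,1

1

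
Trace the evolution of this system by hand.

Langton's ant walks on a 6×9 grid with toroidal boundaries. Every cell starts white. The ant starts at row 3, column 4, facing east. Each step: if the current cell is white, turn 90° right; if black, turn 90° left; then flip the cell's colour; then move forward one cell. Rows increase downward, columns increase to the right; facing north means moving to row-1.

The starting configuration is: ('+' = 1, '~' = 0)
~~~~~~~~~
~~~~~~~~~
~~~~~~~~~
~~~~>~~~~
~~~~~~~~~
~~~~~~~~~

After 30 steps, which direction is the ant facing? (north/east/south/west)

east

0) ~~~~~~~~~
~~~~~~~~~
~~~~~~~~~
~~~~>~~~~
~~~~~~~~~
~~~~~~~~~
1) ~~~~~~~~~
~~~~~~~~~
~~~~~~~~~
~~~~+~~~~
~~~~v~~~~
~~~~~~~~~
2) ~~~~~~~~~
~~~~~~~~~
~~~~~~~~~
~~~~+~~~~
~~~<+~~~~
~~~~~~~~~
3) ~~~~~~~~~
~~~~~~~~~
~~~~~~~~~
~~~^+~~~~
~~~++~~~~
~~~~~~~~~
4) ~~~~~~~~~
~~~~~~~~~
~~~~~~~~~
~~~+>~~~~
~~~++~~~~
~~~~~~~~~
5) ~~~~~~~~~
~~~~~~~~~
~~~~^~~~~
~~~+~~~~~
~~~++~~~~
~~~~~~~~~
6) ~~~~~~~~~
~~~~~~~~~
~~~~+>~~~
~~~+~~~~~
~~~++~~~~
~~~~~~~~~
7) ~~~~~~~~~
~~~~~~~~~
~~~~++~~~
~~~+~v~~~
~~~++~~~~
~~~~~~~~~
8) ~~~~~~~~~
~~~~~~~~~
~~~~++~~~
~~~+<+~~~
~~~++~~~~
~~~~~~~~~
9) ~~~~~~~~~
~~~~~~~~~
~~~~^+~~~
~~~+++~~~
~~~++~~~~
~~~~~~~~~
10) ~~~~~~~~~
~~~~~~~~~
~~~<~+~~~
~~~+++~~~
~~~++~~~~
~~~~~~~~~
11) ~~~~~~~~~
~~~^~~~~~
~~~+~+~~~
~~~+++~~~
~~~++~~~~
~~~~~~~~~
12) ~~~~~~~~~
~~~+>~~~~
~~~+~+~~~
~~~+++~~~
~~~++~~~~
~~~~~~~~~
13) ~~~~~~~~~
~~~++~~~~
~~~+v+~~~
~~~+++~~~
~~~++~~~~
~~~~~~~~~
14) ~~~~~~~~~
~~~++~~~~
~~~<++~~~
~~~+++~~~
~~~++~~~~
~~~~~~~~~
15) ~~~~~~~~~
~~~++~~~~
~~~~++~~~
~~~v++~~~
~~~++~~~~
~~~~~~~~~
16) ~~~~~~~~~
~~~++~~~~
~~~~++~~~
~~~~>+~~~
~~~++~~~~
~~~~~~~~~
17) ~~~~~~~~~
~~~++~~~~
~~~~^+~~~
~~~~~+~~~
~~~++~~~~
~~~~~~~~~
18) ~~~~~~~~~
~~~++~~~~
~~~<~+~~~
~~~~~+~~~
~~~++~~~~
~~~~~~~~~
19) ~~~~~~~~~
~~~^+~~~~
~~~+~+~~~
~~~~~+~~~
~~~++~~~~
~~~~~~~~~
20) ~~~~~~~~~
~~<~+~~~~
~~~+~+~~~
~~~~~+~~~
~~~++~~~~
~~~~~~~~~
21) ~~^~~~~~~
~~+~+~~~~
~~~+~+~~~
~~~~~+~~~
~~~++~~~~
~~~~~~~~~
22) ~~+>~~~~~
~~+~+~~~~
~~~+~+~~~
~~~~~+~~~
~~~++~~~~
~~~~~~~~~
23) ~~++~~~~~
~~+v+~~~~
~~~+~+~~~
~~~~~+~~~
~~~++~~~~
~~~~~~~~~
24) ~~++~~~~~
~~<++~~~~
~~~+~+~~~
~~~~~+~~~
~~~++~~~~
~~~~~~~~~
25) ~~++~~~~~
~~~++~~~~
~~v+~+~~~
~~~~~+~~~
~~~++~~~~
~~~~~~~~~
26) ~~++~~~~~
~~~++~~~~
~<++~+~~~
~~~~~+~~~
~~~++~~~~
~~~~~~~~~
27) ~~++~~~~~
~^~++~~~~
~+++~+~~~
~~~~~+~~~
~~~++~~~~
~~~~~~~~~
28) ~~++~~~~~
~+>++~~~~
~+++~+~~~
~~~~~+~~~
~~~++~~~~
~~~~~~~~~
29) ~~++~~~~~
~++++~~~~
~+v+~+~~~
~~~~~+~~~
~~~++~~~~
~~~~~~~~~
30) ~~++~~~~~
~++++~~~~
~+~>~+~~~
~~~~~+~~~
~~~++~~~~
~~~~~~~~~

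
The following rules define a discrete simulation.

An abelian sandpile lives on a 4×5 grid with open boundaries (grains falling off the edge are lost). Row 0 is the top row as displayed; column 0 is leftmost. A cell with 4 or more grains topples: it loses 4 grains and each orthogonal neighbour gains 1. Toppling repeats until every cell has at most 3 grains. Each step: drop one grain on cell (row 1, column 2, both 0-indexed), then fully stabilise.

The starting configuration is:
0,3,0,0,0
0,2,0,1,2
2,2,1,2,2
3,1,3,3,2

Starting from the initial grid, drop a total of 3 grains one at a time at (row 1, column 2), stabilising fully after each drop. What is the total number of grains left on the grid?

32

t=0: 0,3,0,0,0
0,2,0,1,2
2,2,1,2,2
3,1,3,3,2
t=1: 0,3,0,0,0
0,2,1,1,2
2,2,1,2,2
3,1,3,3,2
t=2: 0,3,0,0,0
0,2,2,1,2
2,2,1,2,2
3,1,3,3,2
t=3: 0,3,0,0,0
0,2,3,1,2
2,2,1,2,2
3,1,3,3,2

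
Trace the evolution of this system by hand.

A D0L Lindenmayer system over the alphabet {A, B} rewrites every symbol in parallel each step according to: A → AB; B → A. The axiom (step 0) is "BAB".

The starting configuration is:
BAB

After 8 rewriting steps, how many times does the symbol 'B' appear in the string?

step 0: BAB
step 1: AABA
step 2: ABABAAB
step 3: ABAABAABABA
step 4: ABAABABAABABAABAAB
step 5: ABAABABAABAABABAABAABABAABABA
step 6: ABAABABAABAABABAABABAABAABABAABABAABAABABAABAAB
step 7: ABAABABAABAABABAABABAABAABABAABAABABAABABAABAABABAABAABABAABABAABAABABAABABA
step 8: ABAABABAABAABABAABABAABAABABAABAABABAABABAABAABABAABABAABA…AABABAABABAABAABABAABABAABAABABAABAABABAABABAABAABABAABAAB  (len 123)

47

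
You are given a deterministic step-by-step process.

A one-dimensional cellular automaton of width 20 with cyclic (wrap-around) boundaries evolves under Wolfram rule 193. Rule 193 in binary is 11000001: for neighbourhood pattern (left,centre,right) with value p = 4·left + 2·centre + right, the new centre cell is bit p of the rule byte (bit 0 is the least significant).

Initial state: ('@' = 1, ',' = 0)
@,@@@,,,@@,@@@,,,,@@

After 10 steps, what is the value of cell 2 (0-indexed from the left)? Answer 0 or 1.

step 0: @,@@@,,,@@,@@@,,,,@@
step 1: @,,@@,@,,@,,@@,@@,,@
step 2: @,,,@,,,,,,,,@,,@,,,
step 3: ,,@,,,@@@@@@,,,,,,@,
step 4: @,,,@,,@@@@@,@@@@,,,
step 5: ,,@,,,,,@@@@,,@@@,@,
step 6: @,,,@@@,,@@@,,,@@,,,
step 7: ,,@,,@@,,,@@,@,,@,@,
step 8: @,,,,,@,@,,@,,,,,,,,
step 9: ,,@@@,,,,,,,,@@@@@@,
step 10: @,,@@,@@@@@@,,@@@@@,

0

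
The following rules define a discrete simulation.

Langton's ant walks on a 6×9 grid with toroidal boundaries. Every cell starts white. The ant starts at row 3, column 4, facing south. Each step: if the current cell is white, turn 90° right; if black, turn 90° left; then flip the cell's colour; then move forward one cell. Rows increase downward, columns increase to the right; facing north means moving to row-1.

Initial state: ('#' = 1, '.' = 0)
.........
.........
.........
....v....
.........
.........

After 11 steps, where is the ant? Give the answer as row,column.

2,6

[0] .........
.........
.........
....v....
.........
.........
[1] .........
.........
.........
...<#....
.........
.........
[2] .........
.........
...^.....
...##....
.........
.........
[3] .........
.........
...#>....
...##....
.........
.........
[4] .........
.........
...##....
...#v....
.........
.........
[5] .........
.........
...##....
...#.>...
.........
.........
[6] .........
.........
...##....
...#.#...
.....v...
.........
[7] .........
.........
...##....
...#.#...
....<#...
.........
[8] .........
.........
...##....
...#^#...
....##...
.........
[9] .........
.........
...##....
...##>...
....##...
.........
[10] .........
.........
...##^...
...##....
....##...
.........
[11] .........
.........
...###>..
...##....
....##...
.........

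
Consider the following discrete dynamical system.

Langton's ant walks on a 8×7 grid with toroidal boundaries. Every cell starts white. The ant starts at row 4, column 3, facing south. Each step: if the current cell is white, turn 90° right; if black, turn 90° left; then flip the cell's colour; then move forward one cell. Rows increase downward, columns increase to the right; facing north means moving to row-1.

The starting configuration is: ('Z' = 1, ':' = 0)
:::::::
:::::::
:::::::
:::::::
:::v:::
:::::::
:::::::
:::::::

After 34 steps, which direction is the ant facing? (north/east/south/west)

gen 0: :::::::
:::::::
:::::::
:::::::
:::v:::
:::::::
:::::::
:::::::
gen 1: :::::::
:::::::
:::::::
:::::::
::<Z:::
:::::::
:::::::
:::::::
gen 2: :::::::
:::::::
:::::::
::^::::
::ZZ:::
:::::::
:::::::
:::::::
gen 3: :::::::
:::::::
:::::::
::Z>:::
::ZZ:::
:::::::
:::::::
:::::::
gen 4: :::::::
:::::::
:::::::
::ZZ:::
::Zv:::
:::::::
:::::::
:::::::
gen 5: :::::::
:::::::
:::::::
::ZZ:::
::Z:>::
:::::::
:::::::
:::::::
gen 6: :::::::
:::::::
:::::::
::ZZ:::
::Z:Z::
::::v::
:::::::
:::::::
gen 7: :::::::
:::::::
:::::::
::ZZ:::
::Z:Z::
:::<Z::
:::::::
:::::::
gen 8: :::::::
:::::::
:::::::
::ZZ:::
::Z^Z::
:::ZZ::
:::::::
:::::::
gen 9: :::::::
:::::::
:::::::
::ZZ:::
::ZZ>::
:::ZZ::
:::::::
:::::::
gen 10: :::::::
:::::::
:::::::
::ZZ^::
::ZZ:::
:::ZZ::
:::::::
:::::::
gen 11: :::::::
:::::::
:::::::
::ZZZ>:
::ZZ:::
:::ZZ::
:::::::
:::::::
gen 12: :::::::
:::::::
:::::::
::ZZZZ:
::ZZ:v:
:::ZZ::
:::::::
:::::::
gen 13: :::::::
:::::::
:::::::
::ZZZZ:
::ZZ<Z:
:::ZZ::
:::::::
:::::::
gen 14: :::::::
:::::::
:::::::
::ZZ^Z:
::ZZZZ:
:::ZZ::
:::::::
:::::::
gen 15: :::::::
:::::::
:::::::
::Z<:Z:
::ZZZZ:
:::ZZ::
:::::::
:::::::
gen 16: :::::::
:::::::
:::::::
::Z::Z:
::ZvZZ:
:::ZZ::
:::::::
:::::::
gen 17: :::::::
:::::::
:::::::
::Z::Z:
::Z:>Z:
:::ZZ::
:::::::
:::::::
gen 18: :::::::
:::::::
:::::::
::Z:^Z:
::Z::Z:
:::ZZ::
:::::::
:::::::
gen 19: :::::::
:::::::
:::::::
::Z:Z>:
::Z::Z:
:::ZZ::
:::::::
:::::::
gen 20: :::::::
:::::::
:::::^:
::Z:Z::
::Z::Z:
:::ZZ::
:::::::
:::::::
gen 21: :::::::
:::::::
:::::Z>
::Z:Z::
::Z::Z:
:::ZZ::
:::::::
:::::::
gen 22: :::::::
:::::::
:::::ZZ
::Z:Z:v
::Z::Z:
:::ZZ::
:::::::
:::::::
gen 23: :::::::
:::::::
:::::ZZ
::Z:Z<Z
::Z::Z:
:::ZZ::
:::::::
:::::::
gen 24: :::::::
:::::::
:::::^Z
::Z:ZZZ
::Z::Z:
:::ZZ::
:::::::
:::::::
gen 25: :::::::
:::::::
::::<:Z
::Z:ZZZ
::Z::Z:
:::ZZ::
:::::::
:::::::
gen 26: :::::::
::::^::
::::Z:Z
::Z:ZZZ
::Z::Z:
:::ZZ::
:::::::
:::::::
gen 27: :::::::
::::Z>:
::::Z:Z
::Z:ZZZ
::Z::Z:
:::ZZ::
:::::::
:::::::
gen 28: :::::::
::::ZZ:
::::ZvZ
::Z:ZZZ
::Z::Z:
:::ZZ::
:::::::
:::::::
gen 29: :::::::
::::ZZ:
::::<ZZ
::Z:ZZZ
::Z::Z:
:::ZZ::
:::::::
:::::::
gen 30: :::::::
::::ZZ:
:::::ZZ
::Z:vZZ
::Z::Z:
:::ZZ::
:::::::
:::::::
gen 31: :::::::
::::ZZ:
:::::ZZ
::Z::>Z
::Z::Z:
:::ZZ::
:::::::
:::::::
gen 32: :::::::
::::ZZ:
:::::^Z
::Z:::Z
::Z::Z:
:::ZZ::
:::::::
:::::::
gen 33: :::::::
::::ZZ:
::::<:Z
::Z:::Z
::Z::Z:
:::ZZ::
:::::::
:::::::
gen 34: :::::::
::::^Z:
::::Z:Z
::Z:::Z
::Z::Z:
:::ZZ::
:::::::
:::::::

north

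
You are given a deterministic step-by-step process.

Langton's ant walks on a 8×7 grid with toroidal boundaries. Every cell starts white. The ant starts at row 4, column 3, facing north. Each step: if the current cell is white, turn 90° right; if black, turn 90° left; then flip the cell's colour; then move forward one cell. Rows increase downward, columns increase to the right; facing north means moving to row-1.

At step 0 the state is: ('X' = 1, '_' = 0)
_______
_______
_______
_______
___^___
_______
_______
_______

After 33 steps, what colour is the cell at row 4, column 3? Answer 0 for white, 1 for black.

0

[0] _______
_______
_______
_______
___^___
_______
_______
_______
[1] _______
_______
_______
_______
___X>__
_______
_______
_______
[2] _______
_______
_______
_______
___XX__
____v__
_______
_______
[3] _______
_______
_______
_______
___XX__
___<X__
_______
_______
[4] _______
_______
_______
_______
___^X__
___XX__
_______
_______
[5] _______
_______
_______
_______
__<_X__
___XX__
_______
_______
[6] _______
_______
_______
__^____
__X_X__
___XX__
_______
_______
[7] _______
_______
_______
__X>___
__X_X__
___XX__
_______
_______
[8] _______
_______
_______
__XX___
__XvX__
___XX__
_______
_______
[9] _______
_______
_______
__XX___
__<XX__
___XX__
_______
_______
[10] _______
_______
_______
__XX___
___XX__
__vXX__
_______
_______
[11] _______
_______
_______
__XX___
___XX__
_<XXX__
_______
_______
[12] _______
_______
_______
__XX___
_^_XX__
_XXXX__
_______
_______
[13] _______
_______
_______
__XX___
_X>XX__
_XXXX__
_______
_______
[14] _______
_______
_______
__XX___
_XXXX__
_XvXX__
_______
_______
[15] _______
_______
_______
__XX___
_XXXX__
_X_>X__
_______
_______
[16] _______
_______
_______
__XX___
_XX^X__
_X__X__
_______
_______
[17] _______
_______
_______
__XX___
_X<_X__
_X__X__
_______
_______
[18] _______
_______
_______
__XX___
_X__X__
_Xv_X__
_______
_______
[19] _______
_______
_______
__XX___
_X__X__
_<X_X__
_______
_______
[20] _______
_______
_______
__XX___
_X__X__
__X_X__
_v_____
_______
[21] _______
_______
_______
__XX___
_X__X__
__X_X__
<X_____
_______
[22] _______
_______
_______
__XX___
_X__X__
^_X_X__
XX_____
_______
[23] _______
_______
_______
__XX___
_X__X__
X>X_X__
XX_____
_______
[24] _______
_______
_______
__XX___
_X__X__
XXX_X__
Xv_____
_______
[25] _______
_______
_______
__XX___
_X__X__
XXX_X__
X_>____
_______
[26] _______
_______
_______
__XX___
_X__X__
XXX_X__
X_X____
__v____
[27] _______
_______
_______
__XX___
_X__X__
XXX_X__
X_X____
_<X____
[28] _______
_______
_______
__XX___
_X__X__
XXX_X__
X^X____
_XX____
[29] _______
_______
_______
__XX___
_X__X__
XXX_X__
XX>____
_XX____
[30] _______
_______
_______
__XX___
_X__X__
XX^_X__
XX_____
_XX____
[31] _______
_______
_______
__XX___
_X__X__
X<__X__
XX_____
_XX____
[32] _______
_______
_______
__XX___
_X__X__
X___X__
Xv_____
_XX____
[33] _______
_______
_______
__XX___
_X__X__
X___X__
X_>____
_XX____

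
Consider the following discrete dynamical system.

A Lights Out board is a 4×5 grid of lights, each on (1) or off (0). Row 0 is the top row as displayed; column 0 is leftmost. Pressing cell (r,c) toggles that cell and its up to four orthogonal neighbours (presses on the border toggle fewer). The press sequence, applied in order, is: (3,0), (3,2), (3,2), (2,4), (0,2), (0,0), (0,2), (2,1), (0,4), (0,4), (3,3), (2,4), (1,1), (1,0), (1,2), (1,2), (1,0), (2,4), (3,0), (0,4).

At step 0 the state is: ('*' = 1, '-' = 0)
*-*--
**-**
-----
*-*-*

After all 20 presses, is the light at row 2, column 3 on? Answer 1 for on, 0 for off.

0

gen 0: *-*--
**-**
-----
*-*-*
gen 1: *-*--
**-**
*----
-**-*
gen 2: *-*--
**-**
*-*--
---**
gen 3: *-*--
**-**
*----
-**-*
gen 4: *-*--
**-*-
*--**
-**--
gen 5: **-*-
****-
*--**
-**--
gen 6: ---*-
-***-
*--**
-**--
gen 7: -**--
-*-*-
*--**
-**--
gen 8: -**--
---*-
-****
--*--
gen 9: -****
---**
-****
--*--
gen 10: -**--
---*-
-****
--*--
gen 11: -**--
---*-
-**-*
---**
gen 12: -**--
---**
-***-
---*-
gen 13: --*--
*****
--**-
---*-
gen 14: *-*--
--***
*-**-
---*-
gen 15: *----
-*--*
*--*-
---*-
gen 16: *-*--
--***
*-**-
---*-
gen 17: --*--
*****
--**-
---*-
gen 18: --*--
****-
--*-*
---**
gen 19: --*--
****-
*-*-*
**-**
gen 20: --***
*****
*-*-*
**-**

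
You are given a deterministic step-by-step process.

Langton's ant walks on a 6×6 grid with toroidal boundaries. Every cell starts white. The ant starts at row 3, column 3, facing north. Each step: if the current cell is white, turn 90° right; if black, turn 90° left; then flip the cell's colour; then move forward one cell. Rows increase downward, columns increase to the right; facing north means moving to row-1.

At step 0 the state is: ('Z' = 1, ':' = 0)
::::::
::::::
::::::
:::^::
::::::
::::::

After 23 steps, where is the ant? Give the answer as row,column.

[0] ::::::
::::::
::::::
:::^::
::::::
::::::
[1] ::::::
::::::
::::::
:::Z>:
::::::
::::::
[2] ::::::
::::::
::::::
:::ZZ:
::::v:
::::::
[3] ::::::
::::::
::::::
:::ZZ:
:::<Z:
::::::
[4] ::::::
::::::
::::::
:::^Z:
:::ZZ:
::::::
[5] ::::::
::::::
::::::
::<:Z:
:::ZZ:
::::::
[6] ::::::
::::::
::^:::
::Z:Z:
:::ZZ:
::::::
[7] ::::::
::::::
::Z>::
::Z:Z:
:::ZZ:
::::::
[8] ::::::
::::::
::ZZ::
::ZvZ:
:::ZZ:
::::::
[9] ::::::
::::::
::ZZ::
::<ZZ:
:::ZZ:
::::::
[10] ::::::
::::::
::ZZ::
:::ZZ:
::vZZ:
::::::
[11] ::::::
::::::
::ZZ::
:::ZZ:
:<ZZZ:
::::::
[12] ::::::
::::::
::ZZ::
:^:ZZ:
:ZZZZ:
::::::
[13] ::::::
::::::
::ZZ::
:Z>ZZ:
:ZZZZ:
::::::
[14] ::::::
::::::
::ZZ::
:ZZZZ:
:ZvZZ:
::::::
[15] ::::::
::::::
::ZZ::
:ZZZZ:
:Z:>Z:
::::::
[16] ::::::
::::::
::ZZ::
:ZZ^Z:
:Z::Z:
::::::
[17] ::::::
::::::
::ZZ::
:Z<:Z:
:Z::Z:
::::::
[18] ::::::
::::::
::ZZ::
:Z::Z:
:Zv:Z:
::::::
[19] ::::::
::::::
::ZZ::
:Z::Z:
:<Z:Z:
::::::
[20] ::::::
::::::
::ZZ::
:Z::Z:
::Z:Z:
:v::::
[21] ::::::
::::::
::ZZ::
:Z::Z:
::Z:Z:
<Z::::
[22] ::::::
::::::
::ZZ::
:Z::Z:
^:Z:Z:
ZZ::::
[23] ::::::
::::::
::ZZ::
:Z::Z:
Z>Z:Z:
ZZ::::

4,1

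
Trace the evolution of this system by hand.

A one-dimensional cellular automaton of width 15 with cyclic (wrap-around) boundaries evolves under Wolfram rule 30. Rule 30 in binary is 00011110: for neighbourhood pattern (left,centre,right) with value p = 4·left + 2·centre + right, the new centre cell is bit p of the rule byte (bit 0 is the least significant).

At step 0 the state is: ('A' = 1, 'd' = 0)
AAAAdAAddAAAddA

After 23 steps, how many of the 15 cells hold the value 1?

[0] AAAAdAAddAAAddA
[1] dddddAdAAAddAAA
[2] AdddAAdAddAAAdd
[3] AAdAAddAAAAddAA
[4] dddAdAAAdddAAAd
[5] ddAAdAddAdAAddA
[6] AAAddAAAAdAdAAA
[7] dddAAAddddAdAdd
[8] ddAAddAddAAdAAd
[9] dAAdAAAAAAddAdA
[10] dAddAdddddAAAdA
[11] dAAAAAdddAAdddA
[12] dAddddAdAAdAdAA
[13] dAAddAAdAddAdAd
[14] AAdAAAddAAAAdAA
[15] dddAddAAAddddAd
[16] ddAAAAAddAddAAA
[17] AAAddddAAAAAAdd
[18] AddAddAAdddddAA
[19] dAAAAAAdAdddAAd
[20] AAddddddAAdAAdA
[21] ddAddddAAddAddA
[22] AAAAddAAdAAAAAA
[23] ddddAAAddAddddd

4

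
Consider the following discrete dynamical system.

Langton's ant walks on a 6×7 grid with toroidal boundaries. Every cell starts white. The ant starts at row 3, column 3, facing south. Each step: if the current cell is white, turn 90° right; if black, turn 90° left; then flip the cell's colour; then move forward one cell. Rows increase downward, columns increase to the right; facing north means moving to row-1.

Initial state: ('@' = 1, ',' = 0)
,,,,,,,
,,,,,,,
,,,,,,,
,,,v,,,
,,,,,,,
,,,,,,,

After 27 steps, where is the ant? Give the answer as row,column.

0,5

gen 0: ,,,,,,,
,,,,,,,
,,,,,,,
,,,v,,,
,,,,,,,
,,,,,,,
gen 1: ,,,,,,,
,,,,,,,
,,,,,,,
,,<@,,,
,,,,,,,
,,,,,,,
gen 2: ,,,,,,,
,,,,,,,
,,^,,,,
,,@@,,,
,,,,,,,
,,,,,,,
gen 3: ,,,,,,,
,,,,,,,
,,@>,,,
,,@@,,,
,,,,,,,
,,,,,,,
gen 4: ,,,,,,,
,,,,,,,
,,@@,,,
,,@v,,,
,,,,,,,
,,,,,,,
gen 5: ,,,,,,,
,,,,,,,
,,@@,,,
,,@,>,,
,,,,,,,
,,,,,,,
gen 6: ,,,,,,,
,,,,,,,
,,@@,,,
,,@,@,,
,,,,v,,
,,,,,,,
gen 7: ,,,,,,,
,,,,,,,
,,@@,,,
,,@,@,,
,,,<@,,
,,,,,,,
gen 8: ,,,,,,,
,,,,,,,
,,@@,,,
,,@^@,,
,,,@@,,
,,,,,,,
gen 9: ,,,,,,,
,,,,,,,
,,@@,,,
,,@@>,,
,,,@@,,
,,,,,,,
gen 10: ,,,,,,,
,,,,,,,
,,@@^,,
,,@@,,,
,,,@@,,
,,,,,,,
gen 11: ,,,,,,,
,,,,,,,
,,@@@>,
,,@@,,,
,,,@@,,
,,,,,,,
gen 12: ,,,,,,,
,,,,,,,
,,@@@@,
,,@@,v,
,,,@@,,
,,,,,,,
gen 13: ,,,,,,,
,,,,,,,
,,@@@@,
,,@@<@,
,,,@@,,
,,,,,,,
gen 14: ,,,,,,,
,,,,,,,
,,@@^@,
,,@@@@,
,,,@@,,
,,,,,,,
gen 15: ,,,,,,,
,,,,,,,
,,@<,@,
,,@@@@,
,,,@@,,
,,,,,,,
gen 16: ,,,,,,,
,,,,,,,
,,@,,@,
,,@v@@,
,,,@@,,
,,,,,,,
gen 17: ,,,,,,,
,,,,,,,
,,@,,@,
,,@,>@,
,,,@@,,
,,,,,,,
gen 18: ,,,,,,,
,,,,,,,
,,@,^@,
,,@,,@,
,,,@@,,
,,,,,,,
gen 19: ,,,,,,,
,,,,,,,
,,@,@>,
,,@,,@,
,,,@@,,
,,,,,,,
gen 20: ,,,,,,,
,,,,,^,
,,@,@,,
,,@,,@,
,,,@@,,
,,,,,,,
gen 21: ,,,,,,,
,,,,,@>
,,@,@,,
,,@,,@,
,,,@@,,
,,,,,,,
gen 22: ,,,,,,,
,,,,,@@
,,@,@,v
,,@,,@,
,,,@@,,
,,,,,,,
gen 23: ,,,,,,,
,,,,,@@
,,@,@<@
,,@,,@,
,,,@@,,
,,,,,,,
gen 24: ,,,,,,,
,,,,,^@
,,@,@@@
,,@,,@,
,,,@@,,
,,,,,,,
gen 25: ,,,,,,,
,,,,<,@
,,@,@@@
,,@,,@,
,,,@@,,
,,,,,,,
gen 26: ,,,,^,,
,,,,@,@
,,@,@@@
,,@,,@,
,,,@@,,
,,,,,,,
gen 27: ,,,,@>,
,,,,@,@
,,@,@@@
,,@,,@,
,,,@@,,
,,,,,,,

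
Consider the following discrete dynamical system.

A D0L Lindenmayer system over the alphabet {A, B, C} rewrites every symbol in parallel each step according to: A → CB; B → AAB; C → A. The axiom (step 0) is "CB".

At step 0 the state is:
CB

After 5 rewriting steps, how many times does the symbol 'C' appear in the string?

0) CB
1) AAAB
2) CBCBCBAAB
3) AAABAAABAAABCBCBAAB
4) CBCBCBAABCBCBCBAABCBCBCBAABAAABAAABCBCBAAB
5) AAABAAABAAABCBCBAABAAABAAABAAABCBCBAABAAABAAABAAABCBCBAABCBCBCBAABCBCBCBAABAAABAAABCBCBAAB

14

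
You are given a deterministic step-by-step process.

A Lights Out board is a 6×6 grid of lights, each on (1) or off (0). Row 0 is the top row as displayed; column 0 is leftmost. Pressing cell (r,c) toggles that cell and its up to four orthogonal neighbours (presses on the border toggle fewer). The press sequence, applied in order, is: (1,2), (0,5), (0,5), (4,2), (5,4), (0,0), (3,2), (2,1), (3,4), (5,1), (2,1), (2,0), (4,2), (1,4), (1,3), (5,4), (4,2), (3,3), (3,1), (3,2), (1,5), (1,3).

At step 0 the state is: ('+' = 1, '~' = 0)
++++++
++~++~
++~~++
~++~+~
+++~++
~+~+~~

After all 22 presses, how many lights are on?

0) ++++++
++~++~
++~~++
~++~+~
+++~++
~+~+~~
1) ++~+++
+~+~+~
+++~++
~++~+~
+++~++
~+~+~~
2) ++~+~~
+~+~++
+++~++
~++~+~
+++~++
~+~+~~
3) ++~+++
+~+~+~
+++~++
~++~+~
+++~++
~+~+~~
4) ++~+++
+~+~+~
+++~++
~+~~+~
+~~+++
~+++~~
5) ++~+++
+~+~+~
+++~++
~+~~+~
+~~+~+
~++~++
6) ~~~+++
~~+~+~
+++~++
~+~~+~
+~~+~+
~++~++
7) ~~~+++
~~+~+~
++~~++
~~+++~
+~++~+
~++~++
8) ~~~+++
~++~+~
~~+~++
~++++~
+~++~+
~++~++
9) ~~~+++
~++~+~
~~+~~+
~++~~+
+~++++
~++~++
10) ~~~+++
~++~+~
~~+~~+
~++~~+
++++++
+~~~++
11) ~~~+++
~~+~+~
++~~~+
~~+~~+
++++++
+~~~++
12) ~~~+++
+~+~+~
~~~~~+
+~+~~+
++++++
+~~~++
13) ~~~+++
+~+~+~
~~~~~+
+~~~~+
+~~~++
+~+~++
14) ~~~+~+
+~++~+
~~~~++
+~~~~+
+~~~++
+~+~++
15) ~~~~~+
+~~~++
~~~+++
+~~~~+
+~~~++
+~+~++
16) ~~~~~+
+~~~++
~~~+++
+~~~~+
+~~~~+
+~++~~
17) ~~~~~+
+~~~++
~~~+++
+~+~~+
++++~+
+~~+~~
18) ~~~~~+
+~~~++
~~~~++
+~~+++
+++~~+
+~~+~~
19) ~~~~~+
+~~~++
~+~~++
~+++++
+~+~~+
+~~+~~
20) ~~~~~+
+~~~++
~++~++
~~~~++
+~~~~+
+~~+~~
21) ~~~~~~
+~~~~~
~++~+~
~~~~++
+~~~~+
+~~+~~
22) ~~~+~~
+~+++~
~++++~
~~~~++
+~~~~+
+~~+~~

15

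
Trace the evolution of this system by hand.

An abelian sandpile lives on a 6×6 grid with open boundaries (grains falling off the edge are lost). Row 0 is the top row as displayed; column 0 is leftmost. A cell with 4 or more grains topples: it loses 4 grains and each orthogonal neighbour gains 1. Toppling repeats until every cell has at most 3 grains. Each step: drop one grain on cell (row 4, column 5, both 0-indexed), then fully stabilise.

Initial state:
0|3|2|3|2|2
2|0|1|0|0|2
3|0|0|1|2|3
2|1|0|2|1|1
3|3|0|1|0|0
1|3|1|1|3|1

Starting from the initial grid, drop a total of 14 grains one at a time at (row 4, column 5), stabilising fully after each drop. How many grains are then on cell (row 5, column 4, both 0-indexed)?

1

[0] 0|3|2|3|2|2
2|0|1|0|0|2
3|0|0|1|2|3
2|1|0|2|1|1
3|3|0|1|0|0
1|3|1|1|3|1
[1] 0|3|2|3|2|2
2|0|1|0|0|2
3|0|0|1|2|3
2|1|0|2|1|1
3|3|0|1|0|1
1|3|1|1|3|1
[2] 0|3|2|3|2|2
2|0|1|0|0|2
3|0|0|1|2|3
2|1|0|2|1|1
3|3|0|1|0|2
1|3|1|1|3|1
[3] 0|3|2|3|2|2
2|0|1|0|0|2
3|0|0|1|2|3
2|1|0|2|1|1
3|3|0|1|0|3
1|3|1|1|3|1
[4] 0|3|2|3|2|2
2|0|1|0|0|2
3|0|0|1|2|3
2|1|0|2|1|2
3|3|0|1|1|0
1|3|1|1|3|2
[5] 0|3|2|3|2|2
2|0|1|0|0|2
3|0|0|1|2|3
2|1|0|2|1|2
3|3|0|1|1|1
1|3|1|1|3|2
[6] 0|3|2|3|2|2
2|0|1|0|0|2
3|0|0|1|2|3
2|1|0|2|1|2
3|3|0|1|1|2
1|3|1|1|3|2
[7] 0|3|2|3|2|2
2|0|1|0|0|2
3|0|0|1|2|3
2|1|0|2|1|2
3|3|0|1|1|3
1|3|1|1|3|2
[8] 0|3|2|3|2|2
2|0|1|0|0|2
3|0|0|1|2|3
2|1|0|2|1|3
3|3|0|1|2|0
1|3|1|1|3|3
[9] 0|3|2|3|2|2
2|0|1|0|0|2
3|0|0|1|2|3
2|1|0|2|1|3
3|3|0|1|2|1
1|3|1|1|3|3
[10] 0|3|2|3|2|2
2|0|1|0|0|2
3|0|0|1|2|3
2|1|0|2|1|3
3|3|0|1|2|2
1|3|1|1|3|3
[11] 0|3|2|3|2|2
2|0|1|0|0|2
3|0|0|1|2|3
2|1|0|2|1|3
3|3|0|1|2|3
1|3|1|1|3|3
[12] 0|3|2|3|2|2
2|0|1|0|0|3
3|0|0|1|3|0
2|1|0|2|3|1
3|3|0|2|0|3
1|3|1|2|1|1
[13] 0|3|2|3|2|2
2|0|1|0|0|3
3|0|0|1|3|0
2|1|0|2|3|2
3|3|0|2|1|0
1|3|1|2|1|2
[14] 0|3|2|3|2|2
2|0|1|0|0|3
3|0|0|1|3|0
2|1|0|2|3|2
3|3|0|2|1|1
1|3|1|2|1|2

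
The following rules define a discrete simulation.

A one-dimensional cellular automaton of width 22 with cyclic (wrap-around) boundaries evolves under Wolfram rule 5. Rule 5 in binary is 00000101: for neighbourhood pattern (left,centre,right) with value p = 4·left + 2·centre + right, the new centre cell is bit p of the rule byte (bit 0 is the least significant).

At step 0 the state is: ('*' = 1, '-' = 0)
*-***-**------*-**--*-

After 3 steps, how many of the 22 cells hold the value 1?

0) *-***-**------*-**--*-
1) *--------****-*-----*-
2) *-******------*-***-*-
3) *--------****-*-----*-

7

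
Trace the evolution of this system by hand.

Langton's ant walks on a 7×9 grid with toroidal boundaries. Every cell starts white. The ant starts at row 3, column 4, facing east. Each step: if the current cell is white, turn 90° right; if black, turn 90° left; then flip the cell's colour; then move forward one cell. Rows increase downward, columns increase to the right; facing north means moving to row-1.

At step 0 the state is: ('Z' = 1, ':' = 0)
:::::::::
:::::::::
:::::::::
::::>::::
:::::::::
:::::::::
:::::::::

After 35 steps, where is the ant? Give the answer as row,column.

t=0: :::::::::
:::::::::
:::::::::
::::>::::
:::::::::
:::::::::
:::::::::
t=1: :::::::::
:::::::::
:::::::::
::::Z::::
::::v::::
:::::::::
:::::::::
t=2: :::::::::
:::::::::
:::::::::
::::Z::::
:::<Z::::
:::::::::
:::::::::
t=3: :::::::::
:::::::::
:::::::::
:::^Z::::
:::ZZ::::
:::::::::
:::::::::
t=4: :::::::::
:::::::::
:::::::::
:::Z>::::
:::ZZ::::
:::::::::
:::::::::
t=5: :::::::::
:::::::::
::::^::::
:::Z:::::
:::ZZ::::
:::::::::
:::::::::
t=6: :::::::::
:::::::::
::::Z>:::
:::Z:::::
:::ZZ::::
:::::::::
:::::::::
t=7: :::::::::
:::::::::
::::ZZ:::
:::Z:v:::
:::ZZ::::
:::::::::
:::::::::
t=8: :::::::::
:::::::::
::::ZZ:::
:::Z<Z:::
:::ZZ::::
:::::::::
:::::::::
t=9: :::::::::
:::::::::
::::^Z:::
:::ZZZ:::
:::ZZ::::
:::::::::
:::::::::
t=10: :::::::::
:::::::::
:::<:Z:::
:::ZZZ:::
:::ZZ::::
:::::::::
:::::::::
t=11: :::::::::
:::^:::::
:::Z:Z:::
:::ZZZ:::
:::ZZ::::
:::::::::
:::::::::
t=12: :::::::::
:::Z>::::
:::Z:Z:::
:::ZZZ:::
:::ZZ::::
:::::::::
:::::::::
t=13: :::::::::
:::ZZ::::
:::ZvZ:::
:::ZZZ:::
:::ZZ::::
:::::::::
:::::::::
t=14: :::::::::
:::ZZ::::
:::<ZZ:::
:::ZZZ:::
:::ZZ::::
:::::::::
:::::::::
t=15: :::::::::
:::ZZ::::
::::ZZ:::
:::vZZ:::
:::ZZ::::
:::::::::
:::::::::
t=16: :::::::::
:::ZZ::::
::::ZZ:::
::::>Z:::
:::ZZ::::
:::::::::
:::::::::
t=17: :::::::::
:::ZZ::::
::::^Z:::
:::::Z:::
:::ZZ::::
:::::::::
:::::::::
t=18: :::::::::
:::ZZ::::
:::<:Z:::
:::::Z:::
:::ZZ::::
:::::::::
:::::::::
t=19: :::::::::
:::^Z::::
:::Z:Z:::
:::::Z:::
:::ZZ::::
:::::::::
:::::::::
t=20: :::::::::
::<:Z::::
:::Z:Z:::
:::::Z:::
:::ZZ::::
:::::::::
:::::::::
t=21: ::^::::::
::Z:Z::::
:::Z:Z:::
:::::Z:::
:::ZZ::::
:::::::::
:::::::::
t=22: ::Z>:::::
::Z:Z::::
:::Z:Z:::
:::::Z:::
:::ZZ::::
:::::::::
:::::::::
t=23: ::ZZ:::::
::ZvZ::::
:::Z:Z:::
:::::Z:::
:::ZZ::::
:::::::::
:::::::::
t=24: ::ZZ:::::
::<ZZ::::
:::Z:Z:::
:::::Z:::
:::ZZ::::
:::::::::
:::::::::
t=25: ::ZZ:::::
:::ZZ::::
::vZ:Z:::
:::::Z:::
:::ZZ::::
:::::::::
:::::::::
t=26: ::ZZ:::::
:::ZZ::::
:<ZZ:Z:::
:::::Z:::
:::ZZ::::
:::::::::
:::::::::
t=27: ::ZZ:::::
:^:ZZ::::
:ZZZ:Z:::
:::::Z:::
:::ZZ::::
:::::::::
:::::::::
t=28: ::ZZ:::::
:Z>ZZ::::
:ZZZ:Z:::
:::::Z:::
:::ZZ::::
:::::::::
:::::::::
t=29: ::ZZ:::::
:ZZZZ::::
:ZvZ:Z:::
:::::Z:::
:::ZZ::::
:::::::::
:::::::::
t=30: ::ZZ:::::
:ZZZZ::::
:Z:>:Z:::
:::::Z:::
:::ZZ::::
:::::::::
:::::::::
t=31: ::ZZ:::::
:ZZ^Z::::
:Z:::Z:::
:::::Z:::
:::ZZ::::
:::::::::
:::::::::
t=32: ::ZZ:::::
:Z<:Z::::
:Z:::Z:::
:::::Z:::
:::ZZ::::
:::::::::
:::::::::
t=33: ::ZZ:::::
:Z::Z::::
:Zv::Z:::
:::::Z:::
:::ZZ::::
:::::::::
:::::::::
t=34: ::ZZ:::::
:Z::Z::::
:<Z::Z:::
:::::Z:::
:::ZZ::::
:::::::::
:::::::::
t=35: ::ZZ:::::
:Z::Z::::
::Z::Z:::
:v:::Z:::
:::ZZ::::
:::::::::
:::::::::

3,1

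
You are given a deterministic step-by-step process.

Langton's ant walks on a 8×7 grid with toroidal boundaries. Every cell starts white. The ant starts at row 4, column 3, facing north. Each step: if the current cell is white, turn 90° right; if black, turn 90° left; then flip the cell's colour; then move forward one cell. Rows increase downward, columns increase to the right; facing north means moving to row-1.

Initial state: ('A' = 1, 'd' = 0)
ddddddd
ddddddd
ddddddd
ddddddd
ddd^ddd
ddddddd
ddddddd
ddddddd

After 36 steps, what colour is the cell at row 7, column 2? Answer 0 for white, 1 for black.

[0] ddddddd
ddddddd
ddddddd
ddddddd
ddd^ddd
ddddddd
ddddddd
ddddddd
[1] ddddddd
ddddddd
ddddddd
ddddddd
dddA>dd
ddddddd
ddddddd
ddddddd
[2] ddddddd
ddddddd
ddddddd
ddddddd
dddAAdd
ddddvdd
ddddddd
ddddddd
[3] ddddddd
ddddddd
ddddddd
ddddddd
dddAAdd
ddd<Add
ddddddd
ddddddd
[4] ddddddd
ddddddd
ddddddd
ddddddd
ddd^Add
dddAAdd
ddddddd
ddddddd
[5] ddddddd
ddddddd
ddddddd
ddddddd
dd<dAdd
dddAAdd
ddddddd
ddddddd
[6] ddddddd
ddddddd
ddddddd
dd^dddd
ddAdAdd
dddAAdd
ddddddd
ddddddd
[7] ddddddd
ddddddd
ddddddd
ddA>ddd
ddAdAdd
dddAAdd
ddddddd
ddddddd
[8] ddddddd
ddddddd
ddddddd
ddAAddd
ddAvAdd
dddAAdd
ddddddd
ddddddd
[9] ddddddd
ddddddd
ddddddd
ddAAddd
dd<AAdd
dddAAdd
ddddddd
ddddddd
[10] ddddddd
ddddddd
ddddddd
ddAAddd
dddAAdd
ddvAAdd
ddddddd
ddddddd
[11] ddddddd
ddddddd
ddddddd
ddAAddd
dddAAdd
d<AAAdd
ddddddd
ddddddd
[12] ddddddd
ddddddd
ddddddd
ddAAddd
d^dAAdd
dAAAAdd
ddddddd
ddddddd
[13] ddddddd
ddddddd
ddddddd
ddAAddd
dA>AAdd
dAAAAdd
ddddddd
ddddddd
[14] ddddddd
ddddddd
ddddddd
ddAAddd
dAAAAdd
dAvAAdd
ddddddd
ddddddd
[15] ddddddd
ddddddd
ddddddd
ddAAddd
dAAAAdd
dAd>Add
ddddddd
ddddddd
[16] ddddddd
ddddddd
ddddddd
ddAAddd
dAA^Add
dAddAdd
ddddddd
ddddddd
[17] ddddddd
ddddddd
ddddddd
ddAAddd
dA<dAdd
dAddAdd
ddddddd
ddddddd
[18] ddddddd
ddddddd
ddddddd
ddAAddd
dAddAdd
dAvdAdd
ddddddd
ddddddd
[19] ddddddd
ddddddd
ddddddd
ddAAddd
dAddAdd
d<AdAdd
ddddddd
ddddddd
[20] ddddddd
ddddddd
ddddddd
ddAAddd
dAddAdd
ddAdAdd
dvddddd
ddddddd
[21] ddddddd
ddddddd
ddddddd
ddAAddd
dAddAdd
ddAdAdd
<Addddd
ddddddd
[22] ddddddd
ddddddd
ddddddd
ddAAddd
dAddAdd
^dAdAdd
AAddddd
ddddddd
[23] ddddddd
ddddddd
ddddddd
ddAAddd
dAddAdd
A>AdAdd
AAddddd
ddddddd
[24] ddddddd
ddddddd
ddddddd
ddAAddd
dAddAdd
AAAdAdd
Avddddd
ddddddd
[25] ddddddd
ddddddd
ddddddd
ddAAddd
dAddAdd
AAAdAdd
Ad>dddd
ddddddd
[26] ddddddd
ddddddd
ddddddd
ddAAddd
dAddAdd
AAAdAdd
AdAdddd
ddvdddd
[27] ddddddd
ddddddd
ddddddd
ddAAddd
dAddAdd
AAAdAdd
AdAdddd
d<Adddd
[28] ddddddd
ddddddd
ddddddd
ddAAddd
dAddAdd
AAAdAdd
A^Adddd
dAAdddd
[29] ddddddd
ddddddd
ddddddd
ddAAddd
dAddAdd
AAAdAdd
AA>dddd
dAAdddd
[30] ddddddd
ddddddd
ddddddd
ddAAddd
dAddAdd
AA^dAdd
AAddddd
dAAdddd
[31] ddddddd
ddddddd
ddddddd
ddAAddd
dAddAdd
A<ddAdd
AAddddd
dAAdddd
[32] ddddddd
ddddddd
ddddddd
ddAAddd
dAddAdd
AdddAdd
Avddddd
dAAdddd
[33] ddddddd
ddddddd
ddddddd
ddAAddd
dAddAdd
AdddAdd
Ad>dddd
dAAdddd
[34] ddddddd
ddddddd
ddddddd
ddAAddd
dAddAdd
AdddAdd
AdAdddd
dAvdddd
[35] ddddddd
ddddddd
ddddddd
ddAAddd
dAddAdd
AdddAdd
AdAdddd
dAd>ddd
[36] dddvddd
ddddddd
ddddddd
ddAAddd
dAddAdd
AdddAdd
AdAdddd
dAdAddd

0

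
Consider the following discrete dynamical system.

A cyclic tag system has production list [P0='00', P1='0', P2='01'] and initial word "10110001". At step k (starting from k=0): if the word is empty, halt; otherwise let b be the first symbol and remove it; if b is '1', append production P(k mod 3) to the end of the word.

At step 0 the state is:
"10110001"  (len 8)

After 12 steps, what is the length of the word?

5

k=0  "10110001"  (len 8)
k=1  "011000100"  (len 9)
k=2  "11000100"  (len 8)
k=3  "100010001"  (len 9)
k=4  "0001000100"  (len 10)
k=5  "001000100"  (len 9)
k=6  "01000100"  (len 8)
k=7  "1000100"  (len 7)
k=8  "0001000"  (len 7)
k=9  "001000"  (len 6)
k=10  "01000"  (len 5)
k=11  "1000"  (len 4)
k=12  "00001"  (len 5)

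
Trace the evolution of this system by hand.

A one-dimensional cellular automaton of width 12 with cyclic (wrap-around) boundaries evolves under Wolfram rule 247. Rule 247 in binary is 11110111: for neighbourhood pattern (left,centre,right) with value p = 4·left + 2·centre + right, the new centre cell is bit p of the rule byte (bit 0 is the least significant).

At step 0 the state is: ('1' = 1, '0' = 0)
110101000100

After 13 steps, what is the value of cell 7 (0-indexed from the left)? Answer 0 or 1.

step 0: 110101000100
step 1: 011111111111
step 2: 101111111111
step 3: 110111111111
step 4: 111011111111
step 5: 111101111111
step 6: 111110111111
step 7: 111111011111
step 8: 111111101111
step 9: 111111110111
step 10: 111111111011
step 11: 111111111101
step 12: 111111111110
step 13: 011111111111

1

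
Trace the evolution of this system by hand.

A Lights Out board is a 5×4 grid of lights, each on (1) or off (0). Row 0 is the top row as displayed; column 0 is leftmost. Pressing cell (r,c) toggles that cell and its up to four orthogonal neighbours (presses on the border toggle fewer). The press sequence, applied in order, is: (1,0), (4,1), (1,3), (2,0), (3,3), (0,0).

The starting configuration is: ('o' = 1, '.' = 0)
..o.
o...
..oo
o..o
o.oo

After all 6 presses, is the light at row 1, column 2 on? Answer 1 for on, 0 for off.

k=0  ..o.
o...
..oo
o..o
o.oo
k=1  o.o.
.o..
o.oo
o..o
o.oo
k=2  o.o.
.o..
o.oo
oo.o
.o.o
k=3  o.oo
.ooo
o.o.
oo.o
.o.o
k=4  o.oo
oooo
.oo.
.o.o
.o.o
k=5  o.oo
oooo
.ooo
.oo.
.o..
k=6  .ooo
.ooo
.ooo
.oo.
.o..

1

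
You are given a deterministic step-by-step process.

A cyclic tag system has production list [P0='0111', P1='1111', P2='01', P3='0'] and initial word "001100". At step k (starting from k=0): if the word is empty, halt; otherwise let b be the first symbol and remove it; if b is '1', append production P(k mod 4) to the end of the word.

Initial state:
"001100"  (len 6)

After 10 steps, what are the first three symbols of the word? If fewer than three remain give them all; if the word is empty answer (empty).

[0] "001100"  (len 6)
[1] "01100"  (len 5)
[2] "1100"  (len 4)
[3] "10001"  (len 5)
[4] "00010"  (len 5)
[5] "0010"  (len 4)
[6] "010"  (len 3)
[7] "10"  (len 2)
[8] "00"  (len 2)
[9] "0"  (len 1)
[10] (halted — word empty)

(empty)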